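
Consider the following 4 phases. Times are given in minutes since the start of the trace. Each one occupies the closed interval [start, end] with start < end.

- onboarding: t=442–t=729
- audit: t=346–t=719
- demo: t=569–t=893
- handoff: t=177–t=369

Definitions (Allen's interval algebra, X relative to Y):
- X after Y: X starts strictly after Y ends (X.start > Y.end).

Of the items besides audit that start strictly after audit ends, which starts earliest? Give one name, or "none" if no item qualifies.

Target audit = [t=346, t=719].
demo [t=569, t=893] → overlapped-by → excluded.
handoff [t=177, t=369] → overlaps → excluded.
onboarding [t=442, t=729] → overlapped-by → excluded.
No candidates → none.

none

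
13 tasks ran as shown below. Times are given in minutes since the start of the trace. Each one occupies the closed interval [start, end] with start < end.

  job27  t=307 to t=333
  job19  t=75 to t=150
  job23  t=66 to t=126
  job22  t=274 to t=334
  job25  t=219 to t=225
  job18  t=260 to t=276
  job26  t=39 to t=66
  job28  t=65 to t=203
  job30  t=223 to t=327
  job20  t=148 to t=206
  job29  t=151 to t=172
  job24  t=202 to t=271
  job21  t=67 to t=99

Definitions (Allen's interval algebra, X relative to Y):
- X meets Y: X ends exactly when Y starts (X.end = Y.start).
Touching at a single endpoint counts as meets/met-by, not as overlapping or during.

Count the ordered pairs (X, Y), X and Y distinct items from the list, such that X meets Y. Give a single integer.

Checking all 156 ordered pairs for relation 'meets'; matching pairs in alphabetical order:
(job26, job23): job26 meets job23 ✓
Count: 1.

1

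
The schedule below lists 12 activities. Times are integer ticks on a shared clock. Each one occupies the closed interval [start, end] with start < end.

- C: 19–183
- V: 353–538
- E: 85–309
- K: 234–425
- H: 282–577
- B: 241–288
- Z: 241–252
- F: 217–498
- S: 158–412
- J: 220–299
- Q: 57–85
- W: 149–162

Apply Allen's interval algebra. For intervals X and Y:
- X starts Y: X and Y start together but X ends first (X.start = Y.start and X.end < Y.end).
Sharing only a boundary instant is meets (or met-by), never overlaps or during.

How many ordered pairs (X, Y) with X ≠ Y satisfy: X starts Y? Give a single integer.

Checking all 132 ordered pairs for relation 'starts'; matching pairs in alphabetical order:
(Z, B): Z starts B ✓
Count: 1.

1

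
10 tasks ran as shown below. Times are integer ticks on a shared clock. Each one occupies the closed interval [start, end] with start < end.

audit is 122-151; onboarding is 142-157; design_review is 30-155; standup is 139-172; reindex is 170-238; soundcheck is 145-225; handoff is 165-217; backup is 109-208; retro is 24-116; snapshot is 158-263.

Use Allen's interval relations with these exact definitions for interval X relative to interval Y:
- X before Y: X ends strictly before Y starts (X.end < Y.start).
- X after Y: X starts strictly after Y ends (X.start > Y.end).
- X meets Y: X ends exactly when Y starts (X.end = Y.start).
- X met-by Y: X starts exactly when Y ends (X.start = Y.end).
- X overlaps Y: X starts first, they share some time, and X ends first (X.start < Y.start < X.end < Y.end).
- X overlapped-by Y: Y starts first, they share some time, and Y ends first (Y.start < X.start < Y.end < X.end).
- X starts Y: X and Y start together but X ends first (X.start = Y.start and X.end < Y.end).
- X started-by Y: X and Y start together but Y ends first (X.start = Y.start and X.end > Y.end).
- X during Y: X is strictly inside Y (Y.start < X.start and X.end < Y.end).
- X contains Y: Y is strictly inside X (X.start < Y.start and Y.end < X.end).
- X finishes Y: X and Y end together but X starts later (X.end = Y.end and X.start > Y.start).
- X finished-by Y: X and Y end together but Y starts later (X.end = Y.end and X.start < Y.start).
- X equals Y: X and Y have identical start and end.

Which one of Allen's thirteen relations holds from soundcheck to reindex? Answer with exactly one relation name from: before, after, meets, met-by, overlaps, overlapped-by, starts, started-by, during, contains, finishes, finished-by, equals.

overlaps

soundcheck = [145, 225]; reindex = [170, 238].
Compare endpoints: soundcheck.start < reindex.start, soundcheck.start < reindex.end, soundcheck.end > reindex.start, soundcheck.end < reindex.end.
That pattern is 'overlaps'.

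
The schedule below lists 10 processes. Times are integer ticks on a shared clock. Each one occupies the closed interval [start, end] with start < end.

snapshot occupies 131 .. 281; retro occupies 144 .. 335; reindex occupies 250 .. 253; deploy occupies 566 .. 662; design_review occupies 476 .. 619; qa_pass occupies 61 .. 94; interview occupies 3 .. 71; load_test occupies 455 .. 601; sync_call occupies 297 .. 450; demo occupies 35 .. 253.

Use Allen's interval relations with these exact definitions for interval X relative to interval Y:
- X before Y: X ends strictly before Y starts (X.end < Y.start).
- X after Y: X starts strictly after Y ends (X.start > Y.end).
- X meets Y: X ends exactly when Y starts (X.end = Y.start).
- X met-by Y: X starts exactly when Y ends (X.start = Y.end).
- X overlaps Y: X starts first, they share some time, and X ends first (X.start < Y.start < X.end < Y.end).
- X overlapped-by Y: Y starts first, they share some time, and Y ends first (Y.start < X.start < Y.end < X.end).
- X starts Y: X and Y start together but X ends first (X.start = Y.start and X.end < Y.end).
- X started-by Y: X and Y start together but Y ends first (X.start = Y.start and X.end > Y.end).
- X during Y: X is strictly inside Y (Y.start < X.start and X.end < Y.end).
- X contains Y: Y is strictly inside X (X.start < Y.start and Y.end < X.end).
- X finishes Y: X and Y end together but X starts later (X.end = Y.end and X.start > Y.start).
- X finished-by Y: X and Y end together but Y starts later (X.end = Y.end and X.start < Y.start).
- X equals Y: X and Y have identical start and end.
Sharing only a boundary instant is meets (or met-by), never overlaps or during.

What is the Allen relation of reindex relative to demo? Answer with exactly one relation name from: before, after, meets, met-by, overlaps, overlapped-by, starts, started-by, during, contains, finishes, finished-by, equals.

reindex = [250, 253]; demo = [35, 253].
Compare endpoints: reindex.start > demo.start, reindex.start < demo.end, reindex.end > demo.start, reindex.end = demo.end.
That pattern is 'finishes'.

finishes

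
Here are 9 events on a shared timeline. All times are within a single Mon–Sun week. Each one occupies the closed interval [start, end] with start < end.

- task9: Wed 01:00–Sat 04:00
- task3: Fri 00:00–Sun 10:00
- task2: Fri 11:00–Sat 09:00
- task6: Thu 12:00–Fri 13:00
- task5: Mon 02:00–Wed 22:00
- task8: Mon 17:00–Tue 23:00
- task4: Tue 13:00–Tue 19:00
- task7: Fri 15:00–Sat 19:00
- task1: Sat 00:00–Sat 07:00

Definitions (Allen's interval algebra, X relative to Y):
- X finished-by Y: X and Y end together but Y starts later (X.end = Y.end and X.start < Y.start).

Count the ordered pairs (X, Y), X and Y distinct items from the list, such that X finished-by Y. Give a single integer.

0

Checking all 72 ordered pairs for relation 'finished-by'; matching pairs in alphabetical order:
No pair satisfies it.
Count: 0.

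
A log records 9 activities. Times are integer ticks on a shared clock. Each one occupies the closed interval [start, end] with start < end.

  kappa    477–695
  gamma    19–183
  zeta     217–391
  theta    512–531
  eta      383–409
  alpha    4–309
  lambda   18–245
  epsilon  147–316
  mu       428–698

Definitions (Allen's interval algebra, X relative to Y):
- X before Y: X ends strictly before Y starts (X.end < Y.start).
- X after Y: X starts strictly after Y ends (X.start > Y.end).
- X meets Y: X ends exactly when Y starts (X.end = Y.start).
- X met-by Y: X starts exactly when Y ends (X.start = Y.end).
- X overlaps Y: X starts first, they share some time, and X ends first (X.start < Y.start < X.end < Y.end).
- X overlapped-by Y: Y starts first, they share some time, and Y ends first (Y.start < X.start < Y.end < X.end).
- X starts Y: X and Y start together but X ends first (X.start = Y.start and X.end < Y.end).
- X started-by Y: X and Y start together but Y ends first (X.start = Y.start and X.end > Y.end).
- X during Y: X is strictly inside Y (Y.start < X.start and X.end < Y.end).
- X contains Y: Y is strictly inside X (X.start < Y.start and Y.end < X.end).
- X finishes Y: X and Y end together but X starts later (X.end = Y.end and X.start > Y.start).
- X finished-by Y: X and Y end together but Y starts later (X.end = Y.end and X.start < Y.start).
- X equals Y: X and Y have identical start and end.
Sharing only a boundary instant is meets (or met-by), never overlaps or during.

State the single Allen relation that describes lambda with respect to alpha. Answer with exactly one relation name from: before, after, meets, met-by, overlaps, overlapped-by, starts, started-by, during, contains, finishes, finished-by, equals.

lambda = [18, 245]; alpha = [4, 309].
Compare endpoints: lambda.start > alpha.start, lambda.start < alpha.end, lambda.end > alpha.start, lambda.end < alpha.end.
That pattern is 'during'.

during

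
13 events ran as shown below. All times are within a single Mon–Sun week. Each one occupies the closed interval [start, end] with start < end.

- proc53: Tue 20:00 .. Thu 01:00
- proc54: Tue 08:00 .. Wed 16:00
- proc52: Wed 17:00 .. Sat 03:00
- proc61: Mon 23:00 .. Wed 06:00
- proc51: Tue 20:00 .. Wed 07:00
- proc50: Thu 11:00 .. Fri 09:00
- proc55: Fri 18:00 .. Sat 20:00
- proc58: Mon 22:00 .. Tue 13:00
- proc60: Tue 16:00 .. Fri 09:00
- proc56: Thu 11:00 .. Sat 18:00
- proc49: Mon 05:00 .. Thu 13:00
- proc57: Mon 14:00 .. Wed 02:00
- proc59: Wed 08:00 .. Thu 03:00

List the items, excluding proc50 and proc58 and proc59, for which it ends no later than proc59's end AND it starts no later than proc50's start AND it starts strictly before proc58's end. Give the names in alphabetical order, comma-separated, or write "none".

Conditions: its end is no later than proc59's end (X.end <= Thu 03:00) AND its start is no later than proc50's start (X.start <= Thu 11:00) AND its start is strictly before proc58's end (X.start < Tue 13:00).
proc49: end Thu 13:00 <= Thu 03:00? ✗; start Mon 05:00 <= Thu 11:00? ✓; start Mon 05:00 < Tue 13:00? ✓ → no.
proc51: end Wed 07:00 <= Thu 03:00? ✓; start Tue 20:00 <= Thu 11:00? ✓; start Tue 20:00 < Tue 13:00? ✗ → no.
proc52: end Sat 03:00 <= Thu 03:00? ✗; start Wed 17:00 <= Thu 11:00? ✓; start Wed 17:00 < Tue 13:00? ✗ → no.
proc53: end Thu 01:00 <= Thu 03:00? ✓; start Tue 20:00 <= Thu 11:00? ✓; start Tue 20:00 < Tue 13:00? ✗ → no.
proc54: end Wed 16:00 <= Thu 03:00? ✓; start Tue 08:00 <= Thu 11:00? ✓; start Tue 08:00 < Tue 13:00? ✓ → yes.
proc55: end Sat 20:00 <= Thu 03:00? ✗; start Fri 18:00 <= Thu 11:00? ✗; start Fri 18:00 < Tue 13:00? ✗ → no.
proc56: end Sat 18:00 <= Thu 03:00? ✗; start Thu 11:00 <= Thu 11:00? ✓; start Thu 11:00 < Tue 13:00? ✗ → no.
proc57: end Wed 02:00 <= Thu 03:00? ✓; start Mon 14:00 <= Thu 11:00? ✓; start Mon 14:00 < Tue 13:00? ✓ → yes.
proc60: end Fri 09:00 <= Thu 03:00? ✗; start Tue 16:00 <= Thu 11:00? ✓; start Tue 16:00 < Tue 13:00? ✗ → no.
proc61: end Wed 06:00 <= Thu 03:00? ✓; start Mon 23:00 <= Thu 11:00? ✓; start Mon 23:00 < Tue 13:00? ✓ → yes.
Result: proc54, proc57, proc61.

proc54, proc57, proc61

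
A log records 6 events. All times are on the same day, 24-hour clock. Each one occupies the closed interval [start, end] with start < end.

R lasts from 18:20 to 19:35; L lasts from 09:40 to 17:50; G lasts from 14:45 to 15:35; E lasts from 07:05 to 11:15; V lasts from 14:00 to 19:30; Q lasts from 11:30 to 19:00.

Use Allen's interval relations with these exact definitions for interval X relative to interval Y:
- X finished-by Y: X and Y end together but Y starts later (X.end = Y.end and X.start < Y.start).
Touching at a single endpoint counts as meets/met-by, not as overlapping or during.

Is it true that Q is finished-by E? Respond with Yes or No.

No

Q = [11:30, 19:00], E = [07:05, 11:15].
Actual relation of Q to E: after.
Asked whether 'finished-by' holds → No.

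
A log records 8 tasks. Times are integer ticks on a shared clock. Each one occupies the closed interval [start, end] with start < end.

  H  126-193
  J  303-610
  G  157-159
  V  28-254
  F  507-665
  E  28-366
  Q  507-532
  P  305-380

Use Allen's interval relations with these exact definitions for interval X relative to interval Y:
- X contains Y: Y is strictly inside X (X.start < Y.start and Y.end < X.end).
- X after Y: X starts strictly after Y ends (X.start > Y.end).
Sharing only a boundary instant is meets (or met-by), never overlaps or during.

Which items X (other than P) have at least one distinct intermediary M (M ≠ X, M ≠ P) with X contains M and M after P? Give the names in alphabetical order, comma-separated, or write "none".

Target P = [305, 380].
Intermediaries M with M after P: F, Q.
Via F — items with X contains F: none.
Via Q — items with X contains Q: J.
Union: J.

J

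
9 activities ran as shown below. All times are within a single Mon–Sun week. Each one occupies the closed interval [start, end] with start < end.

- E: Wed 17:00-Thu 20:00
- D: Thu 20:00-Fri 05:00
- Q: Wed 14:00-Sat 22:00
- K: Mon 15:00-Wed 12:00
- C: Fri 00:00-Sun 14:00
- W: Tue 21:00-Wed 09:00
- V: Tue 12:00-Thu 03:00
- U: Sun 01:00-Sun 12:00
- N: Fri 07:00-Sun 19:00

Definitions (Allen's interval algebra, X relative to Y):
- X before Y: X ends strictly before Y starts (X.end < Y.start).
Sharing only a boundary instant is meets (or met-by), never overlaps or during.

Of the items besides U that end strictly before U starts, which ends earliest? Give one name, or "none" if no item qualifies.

Target U = [Sun 01:00, Sun 12:00].
C [Fri 00:00, Sun 14:00] → contains → excluded.
D [Thu 20:00, Fri 05:00] → before → candidate.
E [Wed 17:00, Thu 20:00] → before → candidate.
K [Mon 15:00, Wed 12:00] → before → candidate.
N [Fri 07:00, Sun 19:00] → contains → excluded.
Q [Wed 14:00, Sat 22:00] → before → candidate.
V [Tue 12:00, Thu 03:00] → before → candidate.
W [Tue 21:00, Wed 09:00] → before → candidate.
Among candidates, earliest end is Wed 09:00 → W.

W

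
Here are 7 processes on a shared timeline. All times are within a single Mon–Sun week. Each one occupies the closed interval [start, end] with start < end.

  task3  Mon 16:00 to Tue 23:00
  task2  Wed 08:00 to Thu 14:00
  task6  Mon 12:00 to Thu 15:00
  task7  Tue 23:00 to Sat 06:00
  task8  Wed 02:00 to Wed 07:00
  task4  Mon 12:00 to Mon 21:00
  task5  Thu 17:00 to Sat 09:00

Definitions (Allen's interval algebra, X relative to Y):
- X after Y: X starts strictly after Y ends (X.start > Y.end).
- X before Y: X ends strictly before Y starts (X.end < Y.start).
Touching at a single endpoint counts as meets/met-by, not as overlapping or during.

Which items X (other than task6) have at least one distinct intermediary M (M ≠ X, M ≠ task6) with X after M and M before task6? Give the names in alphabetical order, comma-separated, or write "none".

none

Target task6 = [Mon 12:00, Thu 15:00].
Intermediaries M with M before task6: none.
Union: none.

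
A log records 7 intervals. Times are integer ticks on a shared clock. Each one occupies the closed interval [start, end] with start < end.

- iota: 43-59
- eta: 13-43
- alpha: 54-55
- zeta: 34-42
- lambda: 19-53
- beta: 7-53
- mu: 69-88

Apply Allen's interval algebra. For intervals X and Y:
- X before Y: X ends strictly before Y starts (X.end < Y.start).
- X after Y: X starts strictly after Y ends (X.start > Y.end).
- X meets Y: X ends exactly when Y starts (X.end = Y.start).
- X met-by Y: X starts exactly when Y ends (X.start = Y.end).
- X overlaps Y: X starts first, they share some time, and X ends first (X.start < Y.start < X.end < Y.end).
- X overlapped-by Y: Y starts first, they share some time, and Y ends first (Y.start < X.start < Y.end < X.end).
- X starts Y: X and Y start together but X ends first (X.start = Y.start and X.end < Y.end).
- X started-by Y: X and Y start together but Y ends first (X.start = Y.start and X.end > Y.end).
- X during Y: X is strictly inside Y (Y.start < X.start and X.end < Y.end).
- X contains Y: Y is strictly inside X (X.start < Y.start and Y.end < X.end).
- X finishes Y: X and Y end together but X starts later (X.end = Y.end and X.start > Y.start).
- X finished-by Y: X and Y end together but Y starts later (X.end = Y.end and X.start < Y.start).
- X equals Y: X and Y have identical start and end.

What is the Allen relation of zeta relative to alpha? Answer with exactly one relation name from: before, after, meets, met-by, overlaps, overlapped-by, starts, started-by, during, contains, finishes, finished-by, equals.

before

zeta = [34, 42]; alpha = [54, 55].
Compare endpoints: zeta.start < alpha.start, zeta.start < alpha.end, zeta.end < alpha.start, zeta.end < alpha.end.
That pattern is 'before'.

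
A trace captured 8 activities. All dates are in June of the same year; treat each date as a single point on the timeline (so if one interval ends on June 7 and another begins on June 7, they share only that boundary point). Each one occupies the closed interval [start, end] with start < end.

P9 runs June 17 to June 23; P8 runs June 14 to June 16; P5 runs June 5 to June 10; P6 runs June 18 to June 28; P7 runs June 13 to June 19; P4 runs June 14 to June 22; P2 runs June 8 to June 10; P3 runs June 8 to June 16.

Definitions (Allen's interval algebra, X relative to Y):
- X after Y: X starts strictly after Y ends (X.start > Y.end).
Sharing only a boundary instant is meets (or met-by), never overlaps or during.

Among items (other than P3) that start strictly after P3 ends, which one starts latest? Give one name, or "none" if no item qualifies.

Target P3 = [June 8, June 16].
P2 [June 8, June 10] → starts → excluded.
P4 [June 14, June 22] → overlapped-by → excluded.
P5 [June 5, June 10] → overlaps → excluded.
P6 [June 18, June 28] → after → candidate.
P7 [June 13, June 19] → overlapped-by → excluded.
P8 [June 14, June 16] → finishes → excluded.
P9 [June 17, June 23] → after → candidate.
Among candidates, latest start is June 18 → P6.

P6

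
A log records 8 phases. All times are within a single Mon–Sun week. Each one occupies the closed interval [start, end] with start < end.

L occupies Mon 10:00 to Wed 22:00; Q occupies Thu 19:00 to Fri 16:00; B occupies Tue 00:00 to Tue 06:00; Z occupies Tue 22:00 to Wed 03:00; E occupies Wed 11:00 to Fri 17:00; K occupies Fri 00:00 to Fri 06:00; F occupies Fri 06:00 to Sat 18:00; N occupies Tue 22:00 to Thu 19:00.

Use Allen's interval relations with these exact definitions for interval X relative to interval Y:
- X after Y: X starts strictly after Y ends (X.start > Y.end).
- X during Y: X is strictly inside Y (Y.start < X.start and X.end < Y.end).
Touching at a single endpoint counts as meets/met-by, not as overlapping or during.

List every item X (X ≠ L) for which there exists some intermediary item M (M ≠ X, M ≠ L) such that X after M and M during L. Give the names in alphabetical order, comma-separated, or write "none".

Target L = [Mon 10:00, Wed 22:00].
Intermediaries M with M during L: B, Z.
Via B — items with X after B: E, F, K, N, Q, Z.
Via Z — items with X after Z: E, F, K, Q.
Union: E, F, K, N, Q, Z.

E, F, K, N, Q, Z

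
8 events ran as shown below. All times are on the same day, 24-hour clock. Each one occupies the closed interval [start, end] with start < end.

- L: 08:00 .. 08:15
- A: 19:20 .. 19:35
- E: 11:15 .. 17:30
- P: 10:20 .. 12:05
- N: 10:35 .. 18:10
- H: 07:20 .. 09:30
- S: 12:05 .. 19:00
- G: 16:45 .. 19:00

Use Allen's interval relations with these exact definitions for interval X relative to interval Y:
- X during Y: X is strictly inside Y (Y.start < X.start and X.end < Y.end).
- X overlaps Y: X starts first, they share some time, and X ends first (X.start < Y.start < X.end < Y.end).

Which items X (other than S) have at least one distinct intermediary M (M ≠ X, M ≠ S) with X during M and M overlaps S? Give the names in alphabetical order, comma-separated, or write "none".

E

Target S = [12:05, 19:00].
Intermediaries M with M overlaps S: E, N.
Via E — items with X during E: none.
Via N — items with X during N: E.
Union: E.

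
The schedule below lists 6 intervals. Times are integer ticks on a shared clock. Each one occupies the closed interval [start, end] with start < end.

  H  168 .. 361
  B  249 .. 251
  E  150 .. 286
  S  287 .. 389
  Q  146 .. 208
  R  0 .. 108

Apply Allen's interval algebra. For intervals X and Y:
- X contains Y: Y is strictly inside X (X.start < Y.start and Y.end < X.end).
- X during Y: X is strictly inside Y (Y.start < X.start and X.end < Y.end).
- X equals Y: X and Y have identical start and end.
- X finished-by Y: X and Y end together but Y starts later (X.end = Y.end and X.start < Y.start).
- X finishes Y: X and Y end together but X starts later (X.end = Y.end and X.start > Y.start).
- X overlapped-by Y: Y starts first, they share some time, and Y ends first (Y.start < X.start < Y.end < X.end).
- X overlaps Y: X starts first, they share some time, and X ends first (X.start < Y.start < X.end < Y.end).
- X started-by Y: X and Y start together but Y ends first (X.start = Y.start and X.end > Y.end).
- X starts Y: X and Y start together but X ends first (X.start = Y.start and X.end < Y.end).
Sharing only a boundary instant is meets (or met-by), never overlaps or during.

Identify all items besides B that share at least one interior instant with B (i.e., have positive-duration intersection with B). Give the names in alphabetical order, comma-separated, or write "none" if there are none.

Target B = [249, 251].
E [150, 286] → contains → yes.
H [168, 361] → contains → yes.
Q [146, 208] → before → no.
R [0, 108] → before → no.
S [287, 389] → after → no.
Result: E, H.

E, H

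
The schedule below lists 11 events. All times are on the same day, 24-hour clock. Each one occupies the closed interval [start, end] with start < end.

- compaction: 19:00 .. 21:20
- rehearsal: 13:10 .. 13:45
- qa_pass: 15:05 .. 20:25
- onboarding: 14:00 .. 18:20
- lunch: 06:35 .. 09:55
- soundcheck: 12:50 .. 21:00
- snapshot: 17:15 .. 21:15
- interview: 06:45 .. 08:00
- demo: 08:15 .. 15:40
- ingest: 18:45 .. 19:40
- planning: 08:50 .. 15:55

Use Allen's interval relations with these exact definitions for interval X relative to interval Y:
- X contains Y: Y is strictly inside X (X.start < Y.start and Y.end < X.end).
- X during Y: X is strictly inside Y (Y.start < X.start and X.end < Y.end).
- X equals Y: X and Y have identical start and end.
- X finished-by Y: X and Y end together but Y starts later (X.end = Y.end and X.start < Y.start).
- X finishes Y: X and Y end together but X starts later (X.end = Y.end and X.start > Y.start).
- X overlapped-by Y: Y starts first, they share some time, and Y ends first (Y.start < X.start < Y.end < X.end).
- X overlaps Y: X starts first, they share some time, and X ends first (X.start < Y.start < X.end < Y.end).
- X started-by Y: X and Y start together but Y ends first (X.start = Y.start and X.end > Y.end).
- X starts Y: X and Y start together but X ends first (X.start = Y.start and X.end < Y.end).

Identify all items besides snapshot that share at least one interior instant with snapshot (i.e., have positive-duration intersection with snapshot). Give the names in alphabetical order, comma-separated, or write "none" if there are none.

Target snapshot = [17:15, 21:15].
compaction [19:00, 21:20] → overlapped-by → yes.
demo [08:15, 15:40] → before → no.
ingest [18:45, 19:40] → during → yes.
interview [06:45, 08:00] → before → no.
lunch [06:35, 09:55] → before → no.
onboarding [14:00, 18:20] → overlaps → yes.
planning [08:50, 15:55] → before → no.
qa_pass [15:05, 20:25] → overlaps → yes.
rehearsal [13:10, 13:45] → before → no.
soundcheck [12:50, 21:00] → overlaps → yes.
Result: compaction, ingest, onboarding, qa_pass, soundcheck.

compaction, ingest, onboarding, qa_pass, soundcheck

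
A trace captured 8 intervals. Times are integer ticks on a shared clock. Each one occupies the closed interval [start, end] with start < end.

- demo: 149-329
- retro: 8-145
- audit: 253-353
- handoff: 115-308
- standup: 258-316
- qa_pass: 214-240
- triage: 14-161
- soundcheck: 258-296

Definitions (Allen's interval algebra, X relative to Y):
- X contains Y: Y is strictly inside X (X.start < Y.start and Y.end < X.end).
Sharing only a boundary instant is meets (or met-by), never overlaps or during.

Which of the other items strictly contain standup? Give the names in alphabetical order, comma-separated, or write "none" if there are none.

audit, demo

Target standup = [258, 316].
audit [253, 353] → contains → yes.
demo [149, 329] → contains → yes.
handoff [115, 308] → overlaps → no.
qa_pass [214, 240] → before → no.
retro [8, 145] → before → no.
soundcheck [258, 296] → starts → no.
triage [14, 161] → before → no.
Result: audit, demo.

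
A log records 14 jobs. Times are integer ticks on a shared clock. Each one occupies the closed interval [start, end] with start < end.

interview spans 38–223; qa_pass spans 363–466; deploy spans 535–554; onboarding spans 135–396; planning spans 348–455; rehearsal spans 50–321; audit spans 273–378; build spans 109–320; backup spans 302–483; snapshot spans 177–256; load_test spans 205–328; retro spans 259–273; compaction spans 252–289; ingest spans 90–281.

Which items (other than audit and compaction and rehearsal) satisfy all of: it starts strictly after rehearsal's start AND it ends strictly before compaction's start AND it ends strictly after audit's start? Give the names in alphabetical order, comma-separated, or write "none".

Conditions: its start is strictly after rehearsal's start (X.start > 50) AND its end is strictly before compaction's start (X.end < 252) AND its end is strictly after audit's start (X.end > 273).
backup: start 302 > 50? ✓; end 483 < 252? ✗; end 483 > 273? ✓ → no.
build: start 109 > 50? ✓; end 320 < 252? ✗; end 320 > 273? ✓ → no.
deploy: start 535 > 50? ✓; end 554 < 252? ✗; end 554 > 273? ✓ → no.
ingest: start 90 > 50? ✓; end 281 < 252? ✗; end 281 > 273? ✓ → no.
interview: start 38 > 50? ✗; end 223 < 252? ✓; end 223 > 273? ✗ → no.
load_test: start 205 > 50? ✓; end 328 < 252? ✗; end 328 > 273? ✓ → no.
onboarding: start 135 > 50? ✓; end 396 < 252? ✗; end 396 > 273? ✓ → no.
planning: start 348 > 50? ✓; end 455 < 252? ✗; end 455 > 273? ✓ → no.
qa_pass: start 363 > 50? ✓; end 466 < 252? ✗; end 466 > 273? ✓ → no.
retro: start 259 > 50? ✓; end 273 < 252? ✗; end 273 > 273? ✗ → no.
snapshot: start 177 > 50? ✓; end 256 < 252? ✗; end 256 > 273? ✗ → no.
Result: none.

none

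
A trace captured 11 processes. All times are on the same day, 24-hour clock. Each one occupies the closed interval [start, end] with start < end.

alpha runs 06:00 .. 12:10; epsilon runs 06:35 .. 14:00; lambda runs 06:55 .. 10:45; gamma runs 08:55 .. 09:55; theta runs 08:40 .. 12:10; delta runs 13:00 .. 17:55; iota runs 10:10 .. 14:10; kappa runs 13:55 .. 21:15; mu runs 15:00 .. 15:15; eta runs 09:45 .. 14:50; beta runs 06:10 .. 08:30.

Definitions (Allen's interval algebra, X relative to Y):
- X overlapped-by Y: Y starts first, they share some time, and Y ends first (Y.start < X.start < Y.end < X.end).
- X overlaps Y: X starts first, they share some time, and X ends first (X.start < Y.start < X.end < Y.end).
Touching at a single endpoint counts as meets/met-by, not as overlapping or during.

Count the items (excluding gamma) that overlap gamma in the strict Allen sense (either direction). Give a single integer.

Target gamma = [08:55, 09:55].
alpha [06:00, 12:10] → contains → no.
beta [06:10, 08:30] → before → no.
delta [13:00, 17:55] → after → no.
epsilon [06:35, 14:00] → contains → no.
eta [09:45, 14:50] → overlapped-by → counts.
iota [10:10, 14:10] → after → no.
kappa [13:55, 21:15] → after → no.
lambda [06:55, 10:45] → contains → no.
mu [15:00, 15:15] → after → no.
theta [08:40, 12:10] → contains → no.
Total: 1.

1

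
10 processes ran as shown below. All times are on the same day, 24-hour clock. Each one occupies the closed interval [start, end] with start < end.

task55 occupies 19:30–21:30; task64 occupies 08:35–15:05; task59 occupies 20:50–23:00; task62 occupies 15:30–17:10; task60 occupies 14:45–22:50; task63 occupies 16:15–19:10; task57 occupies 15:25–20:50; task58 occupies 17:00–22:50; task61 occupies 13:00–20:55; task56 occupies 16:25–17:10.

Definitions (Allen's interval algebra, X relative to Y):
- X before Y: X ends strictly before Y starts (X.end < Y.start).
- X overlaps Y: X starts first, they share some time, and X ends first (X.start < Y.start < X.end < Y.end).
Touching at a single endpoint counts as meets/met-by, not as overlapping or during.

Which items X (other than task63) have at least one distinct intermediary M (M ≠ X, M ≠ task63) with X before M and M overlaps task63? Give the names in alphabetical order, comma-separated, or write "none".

Target task63 = [16:15, 19:10].
Intermediaries M with M overlaps task63: task62.
Via task62 — items with X before task62: task64.
Union: task64.

task64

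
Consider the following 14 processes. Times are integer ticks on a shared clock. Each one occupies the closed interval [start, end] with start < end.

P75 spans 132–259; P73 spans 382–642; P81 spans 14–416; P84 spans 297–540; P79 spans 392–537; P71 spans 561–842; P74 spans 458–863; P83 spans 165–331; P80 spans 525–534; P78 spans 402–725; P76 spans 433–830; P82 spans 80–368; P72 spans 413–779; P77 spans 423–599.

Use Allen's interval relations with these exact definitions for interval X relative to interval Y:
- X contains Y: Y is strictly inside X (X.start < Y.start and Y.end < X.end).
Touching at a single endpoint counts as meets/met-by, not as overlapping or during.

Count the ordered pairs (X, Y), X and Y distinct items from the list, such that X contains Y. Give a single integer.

Checking all 182 ordered pairs for relation 'contains'; matching pairs in alphabetical order:
(P72, P77): P72 contains P77 ✓
(P72, P80): P72 contains P80 ✓
(P73, P77): P73 contains P77 ✓
(P73, P79): P73 contains P79 ✓
(P73, P80): P73 contains P80 ✓
(P74, P71): P74 contains P71 ✓
(P74, P80): P74 contains P80 ✓
(P76, P80): P76 contains P80 ✓
(P77, P80): P77 contains P80 ✓
(P78, P77): P78 contains P77 ✓
(P78, P80): P78 contains P80 ✓
(P79, P80): P79 contains P80 ✓
(P81, P75): P81 contains P75 ✓
(P81, P82): P81 contains P82 ✓
(P81, P83): P81 contains P83 ✓
(P82, P75): P82 contains P75 ✓
(P82, P83): P82 contains P83 ✓
(P84, P79): P84 contains P79 ✓
(P84, P80): P84 contains P80 ✓
Count: 19.

19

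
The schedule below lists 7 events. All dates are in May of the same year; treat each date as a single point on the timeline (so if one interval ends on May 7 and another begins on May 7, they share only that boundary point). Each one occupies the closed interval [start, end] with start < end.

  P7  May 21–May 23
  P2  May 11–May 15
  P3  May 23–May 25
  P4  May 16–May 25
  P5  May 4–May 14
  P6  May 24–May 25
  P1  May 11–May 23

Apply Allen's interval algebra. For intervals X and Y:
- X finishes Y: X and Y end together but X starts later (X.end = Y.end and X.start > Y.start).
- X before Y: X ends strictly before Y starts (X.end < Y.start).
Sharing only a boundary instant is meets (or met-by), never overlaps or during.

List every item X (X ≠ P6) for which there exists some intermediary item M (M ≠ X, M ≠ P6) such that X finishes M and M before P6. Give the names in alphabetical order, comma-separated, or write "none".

Target P6 = [May 24, May 25].
Intermediaries M with M before P6: P1, P2, P5, P7.
Via P1 — items with X finishes P1: P7.
Via P2 — items with X finishes P2: none.
Via P5 — items with X finishes P5: none.
Via P7 — items with X finishes P7: none.
Union: P7.

P7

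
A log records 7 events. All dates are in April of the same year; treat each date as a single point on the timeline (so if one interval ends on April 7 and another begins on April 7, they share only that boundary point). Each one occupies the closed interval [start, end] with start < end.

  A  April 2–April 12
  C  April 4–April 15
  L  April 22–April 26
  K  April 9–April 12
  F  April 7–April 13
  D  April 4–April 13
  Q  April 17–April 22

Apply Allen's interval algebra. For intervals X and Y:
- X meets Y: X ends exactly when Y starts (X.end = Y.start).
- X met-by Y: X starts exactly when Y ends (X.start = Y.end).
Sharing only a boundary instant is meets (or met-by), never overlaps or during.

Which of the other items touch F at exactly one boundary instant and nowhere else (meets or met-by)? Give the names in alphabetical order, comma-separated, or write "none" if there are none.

none

Target F = [April 7, April 13].
A [April 2, April 12] → overlaps → no.
C [April 4, April 15] → contains → no.
D [April 4, April 13] → finished-by → no.
K [April 9, April 12] → during → no.
L [April 22, April 26] → after → no.
Q [April 17, April 22] → after → no.
Result: none.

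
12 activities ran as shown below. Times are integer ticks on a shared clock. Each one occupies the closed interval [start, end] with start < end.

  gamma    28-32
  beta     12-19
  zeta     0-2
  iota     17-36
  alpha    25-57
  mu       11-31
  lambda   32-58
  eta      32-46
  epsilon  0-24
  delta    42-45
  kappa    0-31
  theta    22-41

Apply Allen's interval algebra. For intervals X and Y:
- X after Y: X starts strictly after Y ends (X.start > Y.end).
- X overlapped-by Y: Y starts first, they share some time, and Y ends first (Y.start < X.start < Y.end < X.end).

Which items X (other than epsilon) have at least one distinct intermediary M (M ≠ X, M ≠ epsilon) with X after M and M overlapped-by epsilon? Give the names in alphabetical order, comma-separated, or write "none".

delta, eta, lambda

Target epsilon = [0, 24].
Intermediaries M with M overlapped-by epsilon: iota, mu, theta.
Via iota — items with X after iota: delta.
Via mu — items with X after mu: delta, eta, lambda.
Via theta — items with X after theta: delta.
Union: delta, eta, lambda.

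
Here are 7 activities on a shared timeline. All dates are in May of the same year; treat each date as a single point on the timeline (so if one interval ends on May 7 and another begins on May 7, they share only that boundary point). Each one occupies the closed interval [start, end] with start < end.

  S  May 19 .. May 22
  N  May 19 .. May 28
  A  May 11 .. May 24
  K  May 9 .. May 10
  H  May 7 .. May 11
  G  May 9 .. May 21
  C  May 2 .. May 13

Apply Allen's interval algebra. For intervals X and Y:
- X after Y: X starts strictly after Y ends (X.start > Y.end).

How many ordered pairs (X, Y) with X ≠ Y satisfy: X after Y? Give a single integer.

7

Checking all 42 ordered pairs for relation 'after'; matching pairs in alphabetical order:
(A, K): A after K ✓
(N, C): N after C ✓
(N, H): N after H ✓
(N, K): N after K ✓
(S, C): S after C ✓
(S, H): S after H ✓
(S, K): S after K ✓
Count: 7.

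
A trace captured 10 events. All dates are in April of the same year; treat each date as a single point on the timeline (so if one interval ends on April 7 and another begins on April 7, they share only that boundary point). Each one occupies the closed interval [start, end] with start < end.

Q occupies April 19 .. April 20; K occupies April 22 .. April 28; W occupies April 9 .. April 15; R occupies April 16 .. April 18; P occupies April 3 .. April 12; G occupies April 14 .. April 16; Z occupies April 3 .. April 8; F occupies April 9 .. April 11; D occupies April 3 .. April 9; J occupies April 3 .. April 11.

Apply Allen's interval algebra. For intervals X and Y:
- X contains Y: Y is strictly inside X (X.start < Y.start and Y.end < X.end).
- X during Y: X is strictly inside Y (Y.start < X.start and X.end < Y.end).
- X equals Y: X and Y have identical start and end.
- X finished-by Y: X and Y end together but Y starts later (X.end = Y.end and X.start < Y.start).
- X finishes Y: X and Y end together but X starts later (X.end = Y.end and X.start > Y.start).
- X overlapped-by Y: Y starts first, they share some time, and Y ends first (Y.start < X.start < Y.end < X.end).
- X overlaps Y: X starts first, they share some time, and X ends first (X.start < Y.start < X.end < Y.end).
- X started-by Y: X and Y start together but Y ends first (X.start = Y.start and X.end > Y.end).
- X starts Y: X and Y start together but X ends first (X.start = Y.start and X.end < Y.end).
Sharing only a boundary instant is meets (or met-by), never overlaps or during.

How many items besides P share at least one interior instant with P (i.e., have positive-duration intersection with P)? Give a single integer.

Target P = [April 3, April 12].
D [April 3, April 9] → starts → counts.
F [April 9, April 11] → during → counts.
G [April 14, April 16] → after → no.
J [April 3, April 11] → starts → counts.
K [April 22, April 28] → after → no.
Q [April 19, April 20] → after → no.
R [April 16, April 18] → after → no.
W [April 9, April 15] → overlapped-by → counts.
Z [April 3, April 8] → starts → counts.
Total: 5.

5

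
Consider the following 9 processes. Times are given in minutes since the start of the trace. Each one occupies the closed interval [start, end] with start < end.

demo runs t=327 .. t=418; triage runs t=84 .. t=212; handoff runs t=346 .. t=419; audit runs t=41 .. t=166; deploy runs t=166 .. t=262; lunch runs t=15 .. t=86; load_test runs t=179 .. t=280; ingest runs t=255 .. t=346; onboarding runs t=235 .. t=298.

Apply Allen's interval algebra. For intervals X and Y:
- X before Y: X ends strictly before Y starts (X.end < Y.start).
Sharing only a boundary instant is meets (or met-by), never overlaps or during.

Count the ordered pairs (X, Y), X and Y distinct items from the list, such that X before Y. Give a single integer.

21

Checking all 72 ordered pairs for relation 'before'; matching pairs in alphabetical order:
(audit, demo): audit before demo ✓
(audit, handoff): audit before handoff ✓
(audit, ingest): audit before ingest ✓
(audit, load_test): audit before load_test ✓
(audit, onboarding): audit before onboarding ✓
(deploy, demo): deploy before demo ✓
(deploy, handoff): deploy before handoff ✓
(load_test, demo): load_test before demo ✓
(load_test, handoff): load_test before handoff ✓
(lunch, demo): lunch before demo ✓
(lunch, deploy): lunch before deploy ✓
(lunch, handoff): lunch before handoff ✓
(lunch, ingest): lunch before ingest ✓
(lunch, load_test): lunch before load_test ✓
(lunch, onboarding): lunch before onboarding ✓
(onboarding, demo): onboarding before demo ✓
(onboarding, handoff): onboarding before handoff ✓
(triage, demo): triage before demo ✓
(triage, handoff): triage before handoff ✓
(triage, ingest): triage before ingest ✓
(triage, onboarding): triage before onboarding ✓
Count: 21.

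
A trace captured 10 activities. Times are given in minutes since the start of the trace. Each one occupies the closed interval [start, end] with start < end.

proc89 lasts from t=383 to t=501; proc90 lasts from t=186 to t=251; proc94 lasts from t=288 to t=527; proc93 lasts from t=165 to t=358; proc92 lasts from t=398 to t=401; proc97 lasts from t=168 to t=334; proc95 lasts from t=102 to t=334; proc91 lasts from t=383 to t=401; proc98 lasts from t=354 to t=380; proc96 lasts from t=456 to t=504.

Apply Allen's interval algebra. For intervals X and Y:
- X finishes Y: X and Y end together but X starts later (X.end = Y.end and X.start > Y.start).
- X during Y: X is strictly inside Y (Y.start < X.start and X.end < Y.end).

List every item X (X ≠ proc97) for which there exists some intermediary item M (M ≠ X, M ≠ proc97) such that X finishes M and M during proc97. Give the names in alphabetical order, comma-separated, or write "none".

none

Target proc97 = [t=168, t=334].
Intermediaries M with M during proc97: proc90.
Via proc90 — items with X finishes proc90: none.
Union: none.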